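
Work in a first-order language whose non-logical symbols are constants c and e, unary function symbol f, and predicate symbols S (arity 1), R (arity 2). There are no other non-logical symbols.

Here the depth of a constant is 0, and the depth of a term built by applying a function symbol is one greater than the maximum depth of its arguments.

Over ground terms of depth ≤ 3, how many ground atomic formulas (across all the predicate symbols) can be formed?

First count ground terms of depth ≤ 3.
Count level by level. With function symbols f/1, the terms of depth ≤ k are the 2 constants together with each function applied to depth-≤(k−1) tuples, so N_k = 2 + N_{k-1}.
N_0 = 2
N_1 = 2 + 2 = 4
N_2 = 2 + 4 = 6
N_3 = 2 + 6 = 8
Explicitly: c, e, f(c), f(e), f(f(c)), f(f(e)), f(f(f(c))), f(f(f(e))).
So |H| = 8.
Each predicate of arity r yields |H|^r ground atoms (one per choice of an r-tuple from H):
  S: 8;  R: 8^2 = 64
Total ground atoms: 8 + 64 = 72.

72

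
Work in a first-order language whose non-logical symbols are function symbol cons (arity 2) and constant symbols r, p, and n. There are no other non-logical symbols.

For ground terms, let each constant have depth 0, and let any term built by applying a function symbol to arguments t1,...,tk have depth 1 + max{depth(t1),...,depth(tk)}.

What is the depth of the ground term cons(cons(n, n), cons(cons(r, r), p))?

3

depth(cons(n, n)) = 1 + max(0, 0) = 1
depth(cons(r, r)) = 1 + max(0, 0) = 1
depth(cons(cons(r, r), p)) = 1 + max(1, 0) = 2
depth(cons(cons(n, n), cons(cons(r, r), p))) = 1 + max(1, 2) = 3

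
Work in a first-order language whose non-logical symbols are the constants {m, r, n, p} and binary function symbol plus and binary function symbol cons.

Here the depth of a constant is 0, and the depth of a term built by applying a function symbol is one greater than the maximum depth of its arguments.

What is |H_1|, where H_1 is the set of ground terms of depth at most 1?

36

Let N_k = |{terms of depth ≤ k}|. Then N_0 = 4 and N_k = 4 + N_{k-1}^2 + N_{k-1}^2 for k ≥ 1 (one summand per function symbol, arity giving the exponent).
N_0 = 4
N_1 = 4 + 4^2 + 4^2 = 36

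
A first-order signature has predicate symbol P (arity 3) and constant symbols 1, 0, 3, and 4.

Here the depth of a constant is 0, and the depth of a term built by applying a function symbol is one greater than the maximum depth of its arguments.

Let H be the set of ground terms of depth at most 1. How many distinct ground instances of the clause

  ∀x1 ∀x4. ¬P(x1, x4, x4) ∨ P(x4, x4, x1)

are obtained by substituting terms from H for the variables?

Ground terms of depth ≤ 1:
  With no function symbols every ground term is a constant, so there are exactly 4 ground terms at every depth bound.
  N_0 = 4
  N_1 = 4
  Explicitly: 1, 0, 3, 4.
So there are 4 ground terms available for substitution.
Each of x1, x4 ranges independently over the available ground terms, and distinct assignments produce distinct instances.
Number of ground instances = 4^2 = 16.

16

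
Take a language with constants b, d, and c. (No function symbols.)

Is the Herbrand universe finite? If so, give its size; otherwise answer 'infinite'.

There are no function symbols, so every ground term is one of the 3 constants.
The Herbrand universe is {b, d, c}, which is finite with 3 elements.

3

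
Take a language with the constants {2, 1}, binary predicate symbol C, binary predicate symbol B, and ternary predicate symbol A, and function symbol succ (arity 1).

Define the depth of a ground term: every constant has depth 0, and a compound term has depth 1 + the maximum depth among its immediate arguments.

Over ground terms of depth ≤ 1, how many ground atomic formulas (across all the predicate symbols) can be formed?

96

First count ground terms of depth ≤ 1.
Count level by level. With function symbols succ/1, the terms of depth ≤ k are the 2 constants together with each function applied to depth-≤(k−1) tuples, so N_k = 2 + N_{k-1}.
N_0 = 2
N_1 = 2 + 2 = 4
Explicitly: 2, 1, succ(2), succ(1).
So |H| = 4.
Each predicate of arity r yields |H|^r ground atoms (one per choice of an r-tuple from H):
  C: 4^2 = 16;  B: 4^2 = 16;  A: 4^3 = 64
Total ground atoms: 16 + 16 + 64 = 96.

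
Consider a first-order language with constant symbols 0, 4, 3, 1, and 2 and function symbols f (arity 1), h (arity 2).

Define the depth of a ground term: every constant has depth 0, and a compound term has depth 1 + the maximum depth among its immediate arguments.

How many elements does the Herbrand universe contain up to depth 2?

1265

Let N_k count ground terms of depth at most k. Each non-constant term of depth ≤ k is some function symbol applied to depth-≤(k−1) arguments, giving N_k = 5 + N_{k-1} + N_{k-1}^2.
N_0 = 5
N_1 = 5 + 5 + 5^2 = 35
N_2 = 5 + 35 + 35^2 = 1265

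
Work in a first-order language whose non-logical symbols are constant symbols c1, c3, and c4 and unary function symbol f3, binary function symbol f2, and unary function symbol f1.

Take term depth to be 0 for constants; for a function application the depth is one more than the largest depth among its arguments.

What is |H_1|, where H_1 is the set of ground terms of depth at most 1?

If N_k denotes the number of depth-≤k ground terms, the 3 constants give N_0 = 3, and each function symbol of arity r contributes N_{k-1}^r new terms at level k: N_k = 3 + N_{k-1} + N_{k-1}^2 + N_{k-1}.
N_0 = 3
N_1 = 3 + 3 + 3^2 + 3 = 18

18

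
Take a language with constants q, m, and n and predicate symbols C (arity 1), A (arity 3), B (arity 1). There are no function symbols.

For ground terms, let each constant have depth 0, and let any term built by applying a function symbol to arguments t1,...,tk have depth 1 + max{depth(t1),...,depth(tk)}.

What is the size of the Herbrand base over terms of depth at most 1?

First count ground terms of depth ≤ 1.
With no function symbols every ground term is a constant, so there are exactly 3 ground terms at every depth bound.
N_0 = 3
N_1 = 3
So |H| = 3.
For each predicate symbol, the number of ground atoms is |H| raised to its arity; summing:
  C: 3;  A: 3^3 = 27;  B: 3
Total ground atoms: 3 + 27 + 3 = 33.

33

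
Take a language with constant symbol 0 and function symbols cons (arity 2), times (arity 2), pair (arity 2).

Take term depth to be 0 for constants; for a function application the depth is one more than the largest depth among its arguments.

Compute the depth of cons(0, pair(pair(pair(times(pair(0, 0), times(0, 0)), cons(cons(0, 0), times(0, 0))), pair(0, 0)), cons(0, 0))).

depth(pair(0, 0)) = 1 + max(0, 0) = 1
depth(times(0, 0)) = 1 + max(0, 0) = 1
depth(times(pair(0, 0), times(0, 0))) = 1 + max(1, 1) = 2
depth(cons(0, 0)) = 1 + max(0, 0) = 1
depth(cons(cons(0, 0), times(0, 0))) = 1 + max(1, 1) = 2
depth(pair(times(pair(0, 0), times(0, 0)), cons(cons(0, 0), times(0, 0)))) = 1 + max(2, 2) = 3
depth(pair(pair(times(pair(0, 0), times(0, 0)), cons(cons(0, 0), times(0, 0))), pair(0, 0))) = 1 + max(3, 1) = 4
depth(pair(pair(pair(times(pair(0, 0), times(0, 0)), cons(cons(0, 0), times(0, 0))), pair(0, 0)), cons(0, 0))) = 1 + max(4, 1) = 5
depth(cons(0, pair(pair(pair(times(pair(0, 0), times(0, 0)), cons(cons(0, 0), times(0, 0))), pair(0, 0)), cons(0, 0)))) = 1 + max(0, 5) = 6

6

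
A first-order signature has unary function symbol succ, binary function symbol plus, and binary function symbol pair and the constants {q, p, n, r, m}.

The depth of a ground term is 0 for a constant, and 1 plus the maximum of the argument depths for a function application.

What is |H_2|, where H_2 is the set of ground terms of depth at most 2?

If N_k denotes the number of depth-≤k ground terms, the 5 constants give N_0 = 5, and each function symbol of arity r contributes N_{k-1}^r new terms at level k: N_k = 5 + N_{k-1} + N_{k-1}^2 + N_{k-1}^2.
N_0 = 5
N_1 = 5 + 5 + 5^2 + 5^2 = 60
N_2 = 5 + 60 + 60^2 + 60^2 = 7265

7265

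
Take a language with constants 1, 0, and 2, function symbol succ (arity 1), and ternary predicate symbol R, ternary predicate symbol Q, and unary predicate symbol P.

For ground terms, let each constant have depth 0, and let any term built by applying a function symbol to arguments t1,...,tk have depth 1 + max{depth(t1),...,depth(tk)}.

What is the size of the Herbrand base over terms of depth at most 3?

First count ground terms of depth ≤ 3.
Let N_k = |{terms of depth ≤ k}|. Then N_0 = 3 and N_k = 3 + N_{k-1} for k ≥ 1 (one summand per function symbol, arity giving the exponent).
N_0 = 3
N_1 = 3 + 3 = 6
N_2 = 3 + 6 = 9
N_3 = 3 + 9 = 12
Explicitly: 1, 0, 2, succ(1), succ(0), succ(2), succ(succ(1)), succ(succ(0)), succ(succ(2)), succ(succ(succ(1))), succ(succ(succ(0))), succ(succ(succ(2))).
So |H| = 12.
Ground atoms are formed by filling each argument slot of a predicate with a term from H, so an r-ary predicate gives |H|^r atoms:
  R: 12^3 = 1728;  Q: 12^3 = 1728;  P: 12
Total ground atoms: 1728 + 1728 + 12 = 3468.

3468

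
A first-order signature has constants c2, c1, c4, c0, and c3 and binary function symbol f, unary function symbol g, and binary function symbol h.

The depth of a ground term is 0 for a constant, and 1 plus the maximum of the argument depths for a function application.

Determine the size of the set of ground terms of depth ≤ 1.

60

If N_k denotes the number of depth-≤k ground terms, the 5 constants give N_0 = 5, and each function symbol of arity r contributes N_{k-1}^r new terms at level k: N_k = 5 + N_{k-1}^2 + N_{k-1} + N_{k-1}^2.
N_0 = 5
N_1 = 5 + 5^2 + 5 + 5^2 = 60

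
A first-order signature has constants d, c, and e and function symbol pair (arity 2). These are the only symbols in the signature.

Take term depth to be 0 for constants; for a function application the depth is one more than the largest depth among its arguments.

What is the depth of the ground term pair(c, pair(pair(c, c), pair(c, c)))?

depth(pair(c, c)) = 1 + max(0, 0) = 1
depth(pair(pair(c, c), pair(c, c))) = 1 + max(1, 1) = 2
depth(pair(c, pair(pair(c, c), pair(c, c)))) = 1 + max(0, 2) = 3

3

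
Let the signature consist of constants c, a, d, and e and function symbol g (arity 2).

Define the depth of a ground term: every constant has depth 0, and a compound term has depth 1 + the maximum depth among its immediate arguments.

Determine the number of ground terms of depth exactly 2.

384

Write N_k for the number of ground terms of depth ≤ k. A term of depth ≤ k is either a constant or a function symbol applied to arguments of depth ≤ k−1, so N_k = 4 + N_{k-1}^2.
N_0 = 4
N_1 = 4 + 4^2 = 20
N_2 = 4 + 20^2 = 404
Terms of depth exactly 2: N_2 − N_1 = 404 − 20 = 384.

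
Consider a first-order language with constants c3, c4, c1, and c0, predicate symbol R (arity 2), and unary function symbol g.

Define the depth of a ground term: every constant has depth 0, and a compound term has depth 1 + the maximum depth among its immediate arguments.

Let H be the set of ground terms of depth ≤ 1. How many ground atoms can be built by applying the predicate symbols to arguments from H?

First count ground terms of depth ≤ 1.
Write N_k for the number of ground terms of depth ≤ k. A term of depth ≤ k is either a constant or a function symbol applied to arguments of depth ≤ k−1, so N_k = 4 + N_{k-1}.
N_0 = 4
N_1 = 4 + 4 = 8
So |H| = 8.
For each predicate symbol, the number of ground atoms is |H| raised to its arity; summing:
  R: 8^2 = 64
Total ground atoms: 64.

64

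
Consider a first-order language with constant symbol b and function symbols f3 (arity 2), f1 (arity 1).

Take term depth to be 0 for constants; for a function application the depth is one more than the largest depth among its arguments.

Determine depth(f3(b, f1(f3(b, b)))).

depth(f3(b, b)) = 1 + max(0, 0) = 1
depth(f1(f3(b, b))) = 1 + depth(f3(b, b)) = 1 + 1 = 2
depth(f3(b, f1(f3(b, b)))) = 1 + max(0, 2) = 3

3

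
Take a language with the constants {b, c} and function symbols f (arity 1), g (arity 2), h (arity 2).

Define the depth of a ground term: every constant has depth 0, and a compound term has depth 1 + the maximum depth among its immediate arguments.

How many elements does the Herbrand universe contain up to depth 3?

182712

Count level by level. With function symbols f/1, g/2, h/2, the terms of depth ≤ k are the 2 constants together with each function applied to depth-≤(k−1) tuples, so N_k = 2 + N_{k-1} + N_{k-1}^2 + N_{k-1}^2.
N_0 = 2
N_1 = 2 + 2 + 2^2 + 2^2 = 12
N_2 = 2 + 12 + 12^2 + 12^2 = 302
N_3 = 2 + 302 + 302^2 + 302^2 = 182712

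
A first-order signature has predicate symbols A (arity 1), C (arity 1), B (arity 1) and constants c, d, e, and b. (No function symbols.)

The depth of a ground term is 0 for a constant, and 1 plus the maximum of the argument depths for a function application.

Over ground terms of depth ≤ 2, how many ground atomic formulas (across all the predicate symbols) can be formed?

First count ground terms of depth ≤ 2.
With no function symbols every ground term is a constant, so there are exactly 4 ground terms at every depth bound.
N_0 = 4
N_1 = 4
N_2 = 4
Explicitly: c, d, e, b.
So |H| = 4.
Ground atoms are formed by filling each argument slot of a predicate with a term from H, so an r-ary predicate gives |H|^r atoms:
  A: 4;  C: 4;  B: 4
Total ground atoms: 4 + 4 + 4 = 12.

12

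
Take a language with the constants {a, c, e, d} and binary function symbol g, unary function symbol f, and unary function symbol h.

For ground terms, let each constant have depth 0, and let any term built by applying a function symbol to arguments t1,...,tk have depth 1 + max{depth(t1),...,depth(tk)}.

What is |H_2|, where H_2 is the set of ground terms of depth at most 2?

Count level by level. With function symbols g/2, f/1, h/1, the terms of depth ≤ k are the 4 constants together with each function applied to depth-≤(k−1) tuples, so N_k = 4 + N_{k-1}^2 + N_{k-1} + N_{k-1}.
N_0 = 4
N_1 = 4 + 4^2 + 4 + 4 = 28
N_2 = 4 + 28^2 + 28 + 28 = 844

844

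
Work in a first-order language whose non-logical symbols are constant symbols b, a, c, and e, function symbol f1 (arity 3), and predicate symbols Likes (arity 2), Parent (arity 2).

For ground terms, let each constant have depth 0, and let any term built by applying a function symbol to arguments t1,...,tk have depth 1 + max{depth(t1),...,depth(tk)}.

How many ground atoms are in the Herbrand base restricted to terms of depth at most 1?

9248

First count ground terms of depth ≤ 1.
If N_k denotes the number of depth-≤k ground terms, the 4 constants give N_0 = 4, and each function symbol of arity r contributes N_{k-1}^r new terms at level k: N_k = 4 + N_{k-1}^3.
N_0 = 4
N_1 = 4 + 4^3 = 68
So |H| = 68.
Each predicate of arity r yields |H|^r ground atoms (one per choice of an r-tuple from H):
  Likes: 68^2 = 4624;  Parent: 68^2 = 4624
Total ground atoms: 4624 + 4624 = 9248.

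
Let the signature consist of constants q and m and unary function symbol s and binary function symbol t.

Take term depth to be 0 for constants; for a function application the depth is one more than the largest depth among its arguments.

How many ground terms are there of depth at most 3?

Let N_k count ground terms of depth at most k. Each non-constant term of depth ≤ k is some function symbol applied to depth-≤(k−1) arguments, giving N_k = 2 + N_{k-1} + N_{k-1}^2.
N_0 = 2
N_1 = 2 + 2 + 2^2 = 8
N_2 = 2 + 8 + 8^2 = 74
N_3 = 2 + 74 + 74^2 = 5552

5552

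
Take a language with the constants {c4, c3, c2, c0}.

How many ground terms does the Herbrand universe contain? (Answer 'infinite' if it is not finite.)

There are no function symbols, so every ground term is one of the 4 constants.
The Herbrand universe is {c4, c3, c2, c0}, which is finite with 4 elements.

4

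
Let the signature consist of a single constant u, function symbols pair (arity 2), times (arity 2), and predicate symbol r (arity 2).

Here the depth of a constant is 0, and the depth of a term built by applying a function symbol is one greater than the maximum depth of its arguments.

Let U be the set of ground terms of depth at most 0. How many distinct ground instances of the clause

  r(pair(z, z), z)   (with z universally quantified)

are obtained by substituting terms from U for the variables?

Ground terms of depth ≤ 0:
  Write N_k for the number of ground terms of depth ≤ k. A term of depth ≤ k is either a constant or a function symbol applied to arguments of depth ≤ k−1, so N_k = 1 + N_{k-1}^2 + N_{k-1}^2.
  N_0 = 1
  Explicitly: u.
So there is exactly 1 ground term available for substitution.
The body mentions the single quantified variable z; since ground terms form a free algebra, no two substitutions collapse to the same formula.
Number of ground instances = 1.

1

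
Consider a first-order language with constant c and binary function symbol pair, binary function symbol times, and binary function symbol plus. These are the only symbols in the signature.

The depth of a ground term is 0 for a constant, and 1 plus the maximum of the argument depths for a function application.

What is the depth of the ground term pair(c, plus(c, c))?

2

depth(plus(c, c)) = 1 + max(0, 0) = 1
depth(pair(c, plus(c, c))) = 1 + max(0, 1) = 2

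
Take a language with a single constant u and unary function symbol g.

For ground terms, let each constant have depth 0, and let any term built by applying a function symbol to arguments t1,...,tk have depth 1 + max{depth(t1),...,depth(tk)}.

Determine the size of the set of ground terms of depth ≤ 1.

2

Let N_k count ground terms of depth at most k. Each non-constant term of depth ≤ k is some function symbol applied to depth-≤(k−1) arguments, giving N_k = 1 + N_{k-1}.
N_0 = 1
N_1 = 1 + 1 = 2
Explicitly: u, g(u).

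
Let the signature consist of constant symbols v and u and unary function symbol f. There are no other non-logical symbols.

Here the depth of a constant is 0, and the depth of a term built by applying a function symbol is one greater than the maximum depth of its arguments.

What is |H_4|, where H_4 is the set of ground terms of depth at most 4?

10

Count level by level. With function symbols f/1, the terms of depth ≤ k are the 2 constants together with each function applied to depth-≤(k−1) tuples, so N_k = 2 + N_{k-1}.
N_0 = 2
N_1 = 2 + 2 = 4
N_2 = 2 + 4 = 6
N_3 = 2 + 6 = 8
N_4 = 2 + 8 = 10
Explicitly: v, u, f(v), f(u), f(f(v)), f(f(u)), f(f(f(v))), f(f(f(u))), f(f(f(f(v)))), f(f(f(f(u)))).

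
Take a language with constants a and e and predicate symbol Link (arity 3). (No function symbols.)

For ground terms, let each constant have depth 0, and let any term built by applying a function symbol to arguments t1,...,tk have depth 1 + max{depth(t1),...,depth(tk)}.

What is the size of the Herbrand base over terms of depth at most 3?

8

First count ground terms of depth ≤ 3.
With no function symbols every ground term is a constant, so there are exactly 2 ground terms at every depth bound.
N_0 = 2
N_1 = 2
N_2 = 2
N_3 = 2
Explicitly: a, e.
So |H| = 2.
A ground atom is a predicate applied to a tuple of terms from H, so the count is the sum over predicates of |H|^arity:
  Link: 2^3 = 8
Total ground atoms: 8.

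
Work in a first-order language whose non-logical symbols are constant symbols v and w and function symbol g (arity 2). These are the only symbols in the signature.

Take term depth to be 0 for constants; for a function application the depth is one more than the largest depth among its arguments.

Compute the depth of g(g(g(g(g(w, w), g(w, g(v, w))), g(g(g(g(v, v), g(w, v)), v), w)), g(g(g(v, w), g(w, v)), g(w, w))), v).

depth(g(w, w)) = 1 + max(0, 0) = 1
depth(g(v, w)) = 1 + max(0, 0) = 1
depth(g(w, g(v, w))) = 1 + max(0, 1) = 2
depth(g(g(w, w), g(w, g(v, w)))) = 1 + max(1, 2) = 3
depth(g(v, v)) = 1 + max(0, 0) = 1
depth(g(w, v)) = 1 + max(0, 0) = 1
depth(g(g(v, v), g(w, v))) = 1 + max(1, 1) = 2
depth(g(g(g(v, v), g(w, v)), v)) = 1 + max(2, 0) = 3
depth(g(g(g(g(v, v), g(w, v)), v), w)) = 1 + max(3, 0) = 4
depth(g(g(g(w, w), g(w, g(v, w))), g(g(g(g(v, v), g(w, v)), v), w))) = 1 + max(3, 4) = 5
depth(g(g(v, w), g(w, v))) = 1 + max(1, 1) = 2
depth(g(g(g(v, w), g(w, v)), g(w, w))) = 1 + max(2, 1) = 3
depth(g(g(g(g(w, w), g(w, g(v, w))), g(g(g(g(v, v), g(w, v)), v), w)), g(g(g(v, w), g(w, v)), g(w, w)))) = 1 + max(5, 3) = 6
depth(g(g(g(g(g(w, w), g(w, g(v, w))), g(g(g(g(v, v), g(w, v)), v), w)), g(g(g(v, w), g(w, v)), g(w, w))), v)) = 1 + max(6, 0) = 7

7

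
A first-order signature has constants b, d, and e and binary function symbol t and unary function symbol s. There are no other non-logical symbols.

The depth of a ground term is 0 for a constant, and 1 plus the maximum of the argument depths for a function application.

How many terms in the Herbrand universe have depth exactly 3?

Let N_k = |{terms of depth ≤ k}|. Then N_0 = 3 and N_k = 3 + N_{k-1}^2 + N_{k-1} for k ≥ 1 (one summand per function symbol, arity giving the exponent).
N_0 = 3
N_1 = 3 + 3^2 + 3 = 15
N_2 = 3 + 15^2 + 15 = 243
N_3 = 3 + 243^2 + 243 = 59295
Terms of depth exactly 3: N_3 − N_2 = 59295 − 243 = 59052.

59052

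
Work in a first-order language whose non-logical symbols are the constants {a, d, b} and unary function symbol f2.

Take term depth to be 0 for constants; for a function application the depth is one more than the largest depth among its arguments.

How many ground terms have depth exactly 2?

3

Count level by level. With function symbols f2/1, the terms of depth ≤ k are the 3 constants together with each function applied to depth-≤(k−1) tuples, so N_k = 3 + N_{k-1}.
N_0 = 3
N_1 = 3 + 3 = 6
N_2 = 3 + 6 = 9
Terms of depth exactly 2: N_2 − N_1 = 9 − 6 = 3.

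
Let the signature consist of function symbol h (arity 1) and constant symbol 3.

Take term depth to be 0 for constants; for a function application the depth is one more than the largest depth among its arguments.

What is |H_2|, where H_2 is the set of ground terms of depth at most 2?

Let N_k = |{terms of depth ≤ k}|. Then N_0 = 1 and N_k = 1 + N_{k-1} for k ≥ 1 (one summand per function symbol, arity giving the exponent).
N_0 = 1
N_1 = 1 + 1 = 2
N_2 = 1 + 2 = 3
Explicitly: 3, h(3), h(h(3)).

3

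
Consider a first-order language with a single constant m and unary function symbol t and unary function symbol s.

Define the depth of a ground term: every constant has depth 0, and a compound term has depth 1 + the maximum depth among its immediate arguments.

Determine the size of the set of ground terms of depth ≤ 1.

3

If N_k denotes the number of depth-≤k ground terms, the 1 constant gives N_0 = 1, and each function symbol of arity r contributes N_{k-1}^r new terms at level k: N_k = 1 + N_{k-1} + N_{k-1}.
N_0 = 1
N_1 = 1 + 1 + 1 = 3
Explicitly: m, t(m), s(m).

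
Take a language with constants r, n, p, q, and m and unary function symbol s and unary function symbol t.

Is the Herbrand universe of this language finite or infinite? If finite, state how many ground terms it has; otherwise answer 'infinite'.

infinite

The signature has at least one function symbol (s, arity 1) and at least one constant (r).
Iterating s gives infinitely many distinct ground terms: r, s(r), s(s(r)), ...
So the Herbrand universe is infinite.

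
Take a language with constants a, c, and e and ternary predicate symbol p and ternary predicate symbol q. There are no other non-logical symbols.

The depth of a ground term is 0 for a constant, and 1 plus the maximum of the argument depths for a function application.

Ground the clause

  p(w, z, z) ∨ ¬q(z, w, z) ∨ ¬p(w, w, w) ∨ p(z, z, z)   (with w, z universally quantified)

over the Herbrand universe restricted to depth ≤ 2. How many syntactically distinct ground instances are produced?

Ground terms of depth ≤ 2:
  With no function symbols every ground term is a constant, so there are exactly 3 ground terms at every depth bound.
  N_0 = 3
  N_1 = 3
  N_2 = 3
  Explicitly: a, c, e.
So there are 3 ground terms available for substitution.
The body mentions every one of the 2 quantified variables; since ground terms form a free algebra, no two substitutions collapse to the same formula.
Number of ground instances = 3^2 = 9.

9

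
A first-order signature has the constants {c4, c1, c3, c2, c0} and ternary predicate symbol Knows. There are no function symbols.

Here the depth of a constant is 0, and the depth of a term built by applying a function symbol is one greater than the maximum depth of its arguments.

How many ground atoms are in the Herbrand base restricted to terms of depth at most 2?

125

First count ground terms of depth ≤ 2.
With no function symbols every ground term is a constant, so there are exactly 5 ground terms at every depth bound.
N_0 = 5
N_1 = 5
N_2 = 5
So |H| = 5.
Ground atoms are formed by filling each argument slot of a predicate with a term from H, so an r-ary predicate gives |H|^r atoms:
  Knows: 5^3 = 125
Total ground atoms: 125.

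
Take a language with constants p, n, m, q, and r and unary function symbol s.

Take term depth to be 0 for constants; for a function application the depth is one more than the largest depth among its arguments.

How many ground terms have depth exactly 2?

5

If N_k denotes the number of depth-≤k ground terms, the 5 constants give N_0 = 5, and each function symbol of arity r contributes N_{k-1}^r new terms at level k: N_k = 5 + N_{k-1}.
N_0 = 5
N_1 = 5 + 5 = 10
N_2 = 5 + 10 = 15
Terms of depth exactly 2: N_2 − N_1 = 15 − 10 = 5.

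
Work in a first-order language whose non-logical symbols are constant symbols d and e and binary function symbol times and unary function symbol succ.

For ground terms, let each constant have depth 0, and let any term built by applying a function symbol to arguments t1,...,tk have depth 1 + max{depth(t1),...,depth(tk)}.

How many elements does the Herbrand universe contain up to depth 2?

74

Write N_k for the number of ground terms of depth ≤ k. A term of depth ≤ k is either a constant or a function symbol applied to arguments of depth ≤ k−1, so N_k = 2 + N_{k-1}^2 + N_{k-1}.
N_0 = 2
N_1 = 2 + 2^2 + 2 = 8
N_2 = 2 + 8^2 + 8 = 74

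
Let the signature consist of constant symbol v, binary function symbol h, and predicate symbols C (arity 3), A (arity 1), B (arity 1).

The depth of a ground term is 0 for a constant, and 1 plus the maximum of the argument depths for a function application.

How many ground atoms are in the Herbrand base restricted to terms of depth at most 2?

First count ground terms of depth ≤ 2.
If N_k denotes the number of depth-≤k ground terms, the 1 constant gives N_0 = 1, and each function symbol of arity r contributes N_{k-1}^r new terms at level k: N_k = 1 + N_{k-1}^2.
N_0 = 1
N_1 = 1 + 1^2 = 2
N_2 = 1 + 2^2 = 5
Explicitly: v, h(v, v), h(v, h(v, v)), h(h(v, v), v), h(h(v, v), h(v, v)).
So |H| = 5.
For each predicate symbol, the number of ground atoms is |H| raised to its arity; summing:
  C: 5^3 = 125;  A: 5;  B: 5
Total ground atoms: 125 + 5 + 5 = 135.

135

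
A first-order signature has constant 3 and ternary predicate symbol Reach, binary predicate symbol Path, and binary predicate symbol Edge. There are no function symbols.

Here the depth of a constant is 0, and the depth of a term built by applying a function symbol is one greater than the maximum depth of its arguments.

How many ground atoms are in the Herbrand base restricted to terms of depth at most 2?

3

First count ground terms of depth ≤ 2.
With no function symbols every ground term is a constant, so there is exactly 1 ground term at every depth bound.
N_0 = 1
N_1 = 1
N_2 = 1
Explicitly: 3.
So |H| = 1.
Ground atoms are formed by filling each argument slot of a predicate with a term from H, so an r-ary predicate gives |H|^r atoms:
  Reach: 1^3 = 1;  Path: 1^2 = 1;  Edge: 1^2 = 1
Total ground atoms: 1 + 1 + 1 = 3.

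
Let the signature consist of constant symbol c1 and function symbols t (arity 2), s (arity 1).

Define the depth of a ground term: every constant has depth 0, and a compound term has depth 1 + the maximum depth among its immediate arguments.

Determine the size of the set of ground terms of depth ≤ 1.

Let N_k = |{terms of depth ≤ k}|. Then N_0 = 1 and N_k = 1 + N_{k-1}^2 + N_{k-1} for k ≥ 1 (one summand per function symbol, arity giving the exponent).
N_0 = 1
N_1 = 1 + 1^2 + 1 = 3

3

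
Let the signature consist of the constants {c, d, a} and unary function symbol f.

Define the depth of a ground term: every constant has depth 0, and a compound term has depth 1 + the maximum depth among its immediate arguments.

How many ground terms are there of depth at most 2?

9

Let N_k = |{terms of depth ≤ k}|. Then N_0 = 3 and N_k = 3 + N_{k-1} for k ≥ 1 (one summand per function symbol, arity giving the exponent).
N_0 = 3
N_1 = 3 + 3 = 6
N_2 = 3 + 6 = 9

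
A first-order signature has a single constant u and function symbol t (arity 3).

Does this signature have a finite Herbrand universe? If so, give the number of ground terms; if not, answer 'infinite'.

infinite

The signature has at least one function symbol (t, arity 3) and at least one constant (u).
Iterating t gives infinitely many distinct ground terms: u, t(u, u, u), t(t(u, u, u), t(u, u, u), t(u, u, u)), ...
So the Herbrand universe is infinite.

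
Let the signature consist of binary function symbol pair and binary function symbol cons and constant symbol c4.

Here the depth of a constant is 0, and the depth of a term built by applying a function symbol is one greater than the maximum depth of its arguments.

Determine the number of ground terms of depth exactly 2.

Count level by level. With function symbols pair/2, cons/2, the terms of depth ≤ k are the 1 constant together with each function applied to depth-≤(k−1) tuples, so N_k = 1 + N_{k-1}^2 + N_{k-1}^2.
N_0 = 1
N_1 = 1 + 1^2 + 1^2 = 3
N_2 = 1 + 3^2 + 3^2 = 19
Terms of depth exactly 2: N_2 − N_1 = 19 − 3 = 16.

16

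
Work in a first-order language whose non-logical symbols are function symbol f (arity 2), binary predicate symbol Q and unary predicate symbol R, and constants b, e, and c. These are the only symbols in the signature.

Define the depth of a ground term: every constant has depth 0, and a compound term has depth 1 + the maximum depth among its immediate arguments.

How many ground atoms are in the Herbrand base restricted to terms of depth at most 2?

21756

First count ground terms of depth ≤ 2.
If N_k denotes the number of depth-≤k ground terms, the 3 constants give N_0 = 3, and each function symbol of arity r contributes N_{k-1}^r new terms at level k: N_k = 3 + N_{k-1}^2.
N_0 = 3
N_1 = 3 + 3^2 = 12
N_2 = 3 + 12^2 = 147
So |H| = 147.
For each predicate symbol, the number of ground atoms is |H| raised to its arity; summing:
  Q: 147^2 = 21609;  R: 147
Total ground atoms: 21609 + 147 = 21756.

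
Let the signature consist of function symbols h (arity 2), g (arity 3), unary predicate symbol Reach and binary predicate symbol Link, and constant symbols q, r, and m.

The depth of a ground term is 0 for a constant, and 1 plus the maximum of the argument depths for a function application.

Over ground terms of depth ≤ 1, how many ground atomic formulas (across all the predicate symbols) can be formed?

1560

First count ground terms of depth ≤ 1.
Let N_k = |{terms of depth ≤ k}|. Then N_0 = 3 and N_k = 3 + N_{k-1}^2 + N_{k-1}^3 for k ≥ 1 (one summand per function symbol, arity giving the exponent).
N_0 = 3
N_1 = 3 + 3^2 + 3^3 = 39
So |H| = 39.
Each predicate of arity r yields |H|^r ground atoms (one per choice of an r-tuple from H):
  Reach: 39;  Link: 39^2 = 1521
Total ground atoms: 39 + 1521 = 1560.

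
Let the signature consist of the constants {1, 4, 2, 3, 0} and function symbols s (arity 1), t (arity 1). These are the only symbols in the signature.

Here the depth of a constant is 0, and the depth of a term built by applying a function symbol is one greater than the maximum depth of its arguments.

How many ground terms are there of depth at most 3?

Let N_k count ground terms of depth at most k. Each non-constant term of depth ≤ k is some function symbol applied to depth-≤(k−1) arguments, giving N_k = 5 + N_{k-1} + N_{k-1}.
N_0 = 5
N_1 = 5 + 5 + 5 = 15
N_2 = 5 + 15 + 15 = 35
N_3 = 5 + 35 + 35 = 75

75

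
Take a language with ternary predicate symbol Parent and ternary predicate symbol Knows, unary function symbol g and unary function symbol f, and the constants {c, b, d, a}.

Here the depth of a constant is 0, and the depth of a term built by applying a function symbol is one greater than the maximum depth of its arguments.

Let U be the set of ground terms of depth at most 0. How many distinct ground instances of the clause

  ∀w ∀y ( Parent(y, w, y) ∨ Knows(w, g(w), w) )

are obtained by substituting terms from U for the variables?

Ground terms of depth ≤ 0:
  Count level by level. With function symbols g/1, f/1, the terms of depth ≤ k are the 4 constants together with each function applied to depth-≤(k−1) tuples, so N_k = 4 + N_{k-1} + N_{k-1}.
  N_0 = 4
  Explicitly: c, b, d, a.
So there are 4 ground terms available for substitution.
Each of w, y ranges independently over the available ground terms, and distinct assignments produce distinct instances.
Number of ground instances = 4^2 = 16.

16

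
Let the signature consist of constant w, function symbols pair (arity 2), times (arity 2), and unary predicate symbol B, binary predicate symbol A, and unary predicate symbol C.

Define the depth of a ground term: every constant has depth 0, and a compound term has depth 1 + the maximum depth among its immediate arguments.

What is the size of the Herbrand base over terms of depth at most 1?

First count ground terms of depth ≤ 1.
Let N_k count ground terms of depth at most k. Each non-constant term of depth ≤ k is some function symbol applied to depth-≤(k−1) arguments, giving N_k = 1 + N_{k-1}^2 + N_{k-1}^2.
N_0 = 1
N_1 = 1 + 1^2 + 1^2 = 3
Explicitly: w, pair(w, w), times(w, w).
So |H| = 3.
Ground atoms are formed by filling each argument slot of a predicate with a term from H, so an r-ary predicate gives |H|^r atoms:
  B: 3;  A: 3^2 = 9;  C: 3
Total ground atoms: 3 + 9 + 3 = 15.

15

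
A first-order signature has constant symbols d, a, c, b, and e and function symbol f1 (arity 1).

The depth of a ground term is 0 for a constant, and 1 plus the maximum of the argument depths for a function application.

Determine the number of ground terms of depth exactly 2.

Write N_k for the number of ground terms of depth ≤ k. A term of depth ≤ k is either a constant or a function symbol applied to arguments of depth ≤ k−1, so N_k = 5 + N_{k-1}.
N_0 = 5
N_1 = 5 + 5 = 10
N_2 = 5 + 10 = 15
Terms of depth exactly 2: N_2 − N_1 = 15 − 10 = 5.

5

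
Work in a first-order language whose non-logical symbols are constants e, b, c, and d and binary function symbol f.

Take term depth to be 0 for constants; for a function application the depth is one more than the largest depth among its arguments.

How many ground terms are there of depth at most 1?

20

If N_k denotes the number of depth-≤k ground terms, the 4 constants give N_0 = 4, and each function symbol of arity r contributes N_{k-1}^r new terms at level k: N_k = 4 + N_{k-1}^2.
N_0 = 4
N_1 = 4 + 4^2 = 20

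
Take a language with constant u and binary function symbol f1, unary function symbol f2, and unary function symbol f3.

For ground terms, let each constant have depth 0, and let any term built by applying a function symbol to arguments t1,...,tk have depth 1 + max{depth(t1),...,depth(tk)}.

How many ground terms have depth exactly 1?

Count level by level. With function symbols f1/2, f2/1, f3/1, the terms of depth ≤ k are the 1 constant together with each function applied to depth-≤(k−1) tuples, so N_k = 1 + N_{k-1}^2 + N_{k-1} + N_{k-1}.
N_0 = 1
N_1 = 1 + 1^2 + 1 + 1 = 4
Terms of depth exactly 1: N_1 − N_0 = 4 − 1 = 3.

3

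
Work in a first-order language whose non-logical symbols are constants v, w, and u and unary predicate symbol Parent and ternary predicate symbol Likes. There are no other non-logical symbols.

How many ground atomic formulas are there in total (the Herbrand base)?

With no function symbols, the Herbrand universe is just the 3 constants.
Ground atoms per predicate: Parent: 3, Likes: 3^3 = 27.
Herbrand base size = 3 + 27 = 30.

30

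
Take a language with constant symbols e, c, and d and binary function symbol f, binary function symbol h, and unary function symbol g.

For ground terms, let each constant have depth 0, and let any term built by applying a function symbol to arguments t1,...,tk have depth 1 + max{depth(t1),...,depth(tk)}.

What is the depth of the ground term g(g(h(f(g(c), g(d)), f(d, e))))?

depth(g(c)) = 1 + depth(c) = 1 + 0 = 1
depth(g(d)) = 1 + depth(d) = 1 + 0 = 1
depth(f(g(c), g(d))) = 1 + max(1, 1) = 2
depth(f(d, e)) = 1 + max(0, 0) = 1
depth(h(f(g(c), g(d)), f(d, e))) = 1 + max(2, 1) = 3
depth(g(h(f(g(c), g(d)), f(d, e)))) = 1 + depth(h(f(g(c), g(d)), f(d, e))) = 1 + 3 = 4
depth(g(g(h(f(g(c), g(d)), f(d, e))))) = 1 + depth(g(h(f(g(c), g(d)), f(d, e)))) = 1 + 4 = 5

5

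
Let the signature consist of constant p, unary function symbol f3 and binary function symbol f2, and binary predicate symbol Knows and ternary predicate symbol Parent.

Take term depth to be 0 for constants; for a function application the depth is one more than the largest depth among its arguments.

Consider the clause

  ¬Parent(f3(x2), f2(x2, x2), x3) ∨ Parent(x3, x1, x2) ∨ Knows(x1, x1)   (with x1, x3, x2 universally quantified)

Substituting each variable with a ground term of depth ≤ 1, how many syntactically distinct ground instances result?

Ground terms of depth ≤ 1:
  If N_k denotes the number of depth-≤k ground terms, the 1 constant gives N_0 = 1, and each function symbol of arity r contributes N_{k-1}^r new terms at level k: N_k = 1 + N_{k-1} + N_{k-1}^2.
  N_0 = 1
  N_1 = 1 + 1 + 1^2 = 3
So there are 3 ground terms available for substitution.
The body mentions every one of the 3 quantified variables; since ground terms form a free algebra, no two substitutions collapse to the same formula.
Number of ground instances = 3^3 = 27.

27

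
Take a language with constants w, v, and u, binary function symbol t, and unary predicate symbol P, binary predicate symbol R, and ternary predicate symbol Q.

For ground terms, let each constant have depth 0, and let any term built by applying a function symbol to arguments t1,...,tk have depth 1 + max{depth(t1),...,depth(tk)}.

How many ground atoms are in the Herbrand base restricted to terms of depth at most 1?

First count ground terms of depth ≤ 1.
Count level by level. With function symbols t/2, the terms of depth ≤ k are the 3 constants together with each function applied to depth-≤(k−1) tuples, so N_k = 3 + N_{k-1}^2.
N_0 = 3
N_1 = 3 + 3^2 = 12
Explicitly: w, v, u, t(w, w), t(w, v), t(w, u), t(v, w), t(v, v), t(v, u), t(u, w), t(u, v), t(u, u).
So |H| = 12.
Each predicate of arity r yields |H|^r ground atoms (one per choice of an r-tuple from H):
  P: 12;  R: 12^2 = 144;  Q: 12^3 = 1728
Total ground atoms: 12 + 144 + 1728 = 1884.

1884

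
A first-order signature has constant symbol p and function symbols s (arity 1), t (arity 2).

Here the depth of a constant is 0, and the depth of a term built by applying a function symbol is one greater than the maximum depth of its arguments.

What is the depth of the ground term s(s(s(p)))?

depth(s(p)) = 1 + depth(p) = 1 + 0 = 1
depth(s(s(p))) = 1 + depth(s(p)) = 1 + 1 = 2
depth(s(s(s(p)))) = 1 + depth(s(s(p))) = 1 + 2 = 3

3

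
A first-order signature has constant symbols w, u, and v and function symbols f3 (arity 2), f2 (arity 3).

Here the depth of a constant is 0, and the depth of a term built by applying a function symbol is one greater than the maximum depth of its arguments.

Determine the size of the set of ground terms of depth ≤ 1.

If N_k denotes the number of depth-≤k ground terms, the 3 constants give N_0 = 3, and each function symbol of arity r contributes N_{k-1}^r new terms at level k: N_k = 3 + N_{k-1}^2 + N_{k-1}^3.
N_0 = 3
N_1 = 3 + 3^2 + 3^3 = 39

39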